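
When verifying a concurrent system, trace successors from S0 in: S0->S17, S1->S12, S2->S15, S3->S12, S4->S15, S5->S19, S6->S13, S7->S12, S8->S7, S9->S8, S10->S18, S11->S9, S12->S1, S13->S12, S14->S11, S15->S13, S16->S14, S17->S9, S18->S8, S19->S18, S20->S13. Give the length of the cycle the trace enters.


Trace from S0 until a state repeats:
  S0 -> S17 -> S9 -> S8 -> S7 -> S12 -> S1 -> S12
S12 first seen at step 5, revisited at step 7.
Cycle length = 7 - 5 = 2

2


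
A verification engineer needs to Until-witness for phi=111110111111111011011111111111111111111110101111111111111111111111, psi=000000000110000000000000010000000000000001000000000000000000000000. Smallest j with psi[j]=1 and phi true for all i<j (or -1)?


(phi U psi) at 0: need smallest j with psi[j]=1 and phi[i]=1 for all i in [0,j).
Scan from step 0:
  step 0: phi=1, psi=0 -> continue
  step 1: phi=1, psi=0 -> continue
  step 2: phi=1, psi=0 -> continue
  step 3: phi=1, psi=0 -> continue
  step 5: phi=0 -> phi-prefix broken from here
  step 9: psi=1 but phi already failed -> not a witness
  step 10: psi=1 but phi already failed -> not a witness
  step 25: psi=1 but phi already failed -> not a witness
  step 41: psi=1 but phi already failed -> not a witness
  end of trace: no witness -> -1
Witness step = -1

-1


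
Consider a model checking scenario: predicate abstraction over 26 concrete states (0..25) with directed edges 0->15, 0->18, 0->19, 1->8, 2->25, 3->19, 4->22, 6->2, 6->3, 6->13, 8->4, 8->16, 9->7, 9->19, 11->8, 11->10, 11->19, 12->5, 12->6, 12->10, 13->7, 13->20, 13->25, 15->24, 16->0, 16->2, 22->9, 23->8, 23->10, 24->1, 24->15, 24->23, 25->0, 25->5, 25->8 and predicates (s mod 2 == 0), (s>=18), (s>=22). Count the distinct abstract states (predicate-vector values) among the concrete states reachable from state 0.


BFS from 0:
Concrete reachable: {0, 1, 2, 4, 5, 7, 8, 9, 10, 15, 16, 18, 19, 22, 23, 24, 25}
Abstract via predicates (s mod 2 == 0), (s>=18), (s>=22):
  (0,0,0) <- {1, 5, 7, 9, 15}
  (0,1,0) <- {19}
  (0,1,1) <- {23, 25}
  (1,0,0) <- {0, 2, 4, 8, 10, 16}
  (1,1,0) <- {18}
  (1,1,1) <- {22, 24}
Distinct abstract states = 6

6


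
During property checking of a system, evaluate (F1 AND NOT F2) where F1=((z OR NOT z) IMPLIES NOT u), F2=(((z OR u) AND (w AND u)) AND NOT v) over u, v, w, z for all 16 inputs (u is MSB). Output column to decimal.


F1 = ((z OR NOT z) IMPLIES NOT u)
F2 = (((z OR u) AND (w AND u)) AND NOT v)
Counterexample to F1=>F2 is where F1=1 and F2=0.
Evaluate each row (bits = u,v,w,z, MSB first):
  row 0 [0000]: F1=1 F2=0 -> F1&~F2 -> 1
  row 1 [0001]: F1=1 F2=0 -> F1&~F2 -> 1
  row 2 [0010]: F1=1 F2=0 -> F1&~F2 -> 1
  row 3 [0011]: F1=1 F2=0 -> F1&~F2 -> 1
  row 4 [0100]: F1=1 F2=0 -> F1&~F2 -> 1
  row 5 [0101]: F1=1 F2=0 -> F1&~F2 -> 1
  row 6 [0110]: F1=1 F2=0 -> F1&~F2 -> 1
  row 7 [0111]: F1=1 F2=0 -> F1&~F2 -> 1
  row 8 [1000]: F1=0 F2=0 -> F1&~F2 -> 0
  row 9 [1001]: F1=0 F2=0 -> F1&~F2 -> 0
  row 10 [1010]: F1=0 F2=1 -> F1&~F2 -> 0
  row 11 [1011]: F1=0 F2=1 -> F1&~F2 -> 0
  row 12 [1100]: F1=0 F2=0 -> F1&~F2 -> 0
  row 13 [1101]: F1=0 F2=0 -> F1&~F2 -> 0
  row 14 [1110]: F1=0 F2=0 -> F1&~F2 -> 0
  row 15 [1111]: F1=0 F2=0 -> F1&~F2 -> 0
Full result column, 4 rows per line (u,v fixed per line; w,z runs 00..11 left to right):
  rows 0-3 [u,v=00]: 1111  = hex F
  rows 4-7 [u,v=01]: 1111  = hex F
  rows 8-11 [u,v=10]: 0000  = hex 0
  rows 12-15 [u,v=11]: 0000  = hex 0
Counterexample vector (row 0 .. row 15) = 1111111100000000
Output column grouped in 4s = 1111 1111 0000 0000 = 0xFF00
Convert to decimal digit by digit (value = value*16 + digit):
  F -> 15
  15*16 + 15 (F) = 255
  255*16 + 0 = 4080
  4080*16 + 0 = 65280
Decimal = 65280

65280


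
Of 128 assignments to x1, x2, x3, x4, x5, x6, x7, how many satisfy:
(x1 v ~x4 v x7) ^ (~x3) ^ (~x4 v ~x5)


CNF with 3 clauses over 7 vars (128 assignments).
An assignment satisfies CNF iff every clause has >=1 true literal.
Check each row (bits = x1,x2,x3,x4,x5,x6,x7; clause T/F shown):
  row 0 [0000000]: clauses=TTT -> 1
  row 1 [0000001]: clauses=TTT -> 1
  row 2 [0000010]: clauses=TTT -> 1
  row 3 [0000011]: clauses=TTT -> 1
  row 4 [0000100]: clauses=TTT -> 1
  (every remaining row is evaluated the same way; all 128 results are listed next)
Full result column, 8 rows per line (x1,x2,x3,x4 fixed per line; x5,x6,x7 runs 000..111 left to right):
  rows 0-7 [x1,x2,x3,x4=0000]: 11111111  (ones: 8)
  rows 8-15 [x1,x2,x3,x4=0001]: 01010000  (ones: 2)
  rows 16-23 [x1,x2,x3,x4=0010]: 00000000  (ones: 0)
  rows 24-31 [x1,x2,x3,x4=0011]: 00000000  (ones: 0)
  rows 32-39 [x1,x2,x3,x4=0100]: 11111111  (ones: 8)
  rows 40-47 [x1,x2,x3,x4=0101]: 01010000  (ones: 2)
  rows 48-55 [x1,x2,x3,x4=0110]: 00000000  (ones: 0)
  rows 56-63 [x1,x2,x3,x4=0111]: 00000000  (ones: 0)
  rows 64-71 [x1,x2,x3,x4=1000]: 11111111  (ones: 8)
  rows 72-79 [x1,x2,x3,x4=1001]: 11110000  (ones: 4)
  rows 80-87 [x1,x2,x3,x4=1010]: 00000000  (ones: 0)
  rows 88-95 [x1,x2,x3,x4=1011]: 00000000  (ones: 0)
  rows 96-103 [x1,x2,x3,x4=1100]: 11111111  (ones: 8)
  rows 104-111 [x1,x2,x3,x4=1101]: 11110000  (ones: 4)
  rows 112-119 [x1,x2,x3,x4=1110]: 00000000  (ones: 0)
  rows 120-127 [x1,x2,x3,x4=1111]: 00000000  (ones: 0)
Satisfying assignments = 8+2+0+0+8+2+0+0+8+4+0+0+8+4+0+0 = 44

44


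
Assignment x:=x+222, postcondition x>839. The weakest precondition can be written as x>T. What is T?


Formula: wp(x:=E, P) = P[E/x] (substitute E for x in postcondition)
Step 1: Postcondition: x>839
Step 2: Substitute x+222 for x: x+222>839
Step 3: Solve for x: x > 839-222 = 617

617


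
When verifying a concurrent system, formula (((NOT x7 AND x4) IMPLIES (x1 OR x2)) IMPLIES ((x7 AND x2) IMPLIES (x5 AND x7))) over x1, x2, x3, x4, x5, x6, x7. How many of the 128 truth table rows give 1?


Formula: (((NOT x7 AND x4) IMPLIES (x1 OR x2)) IMPLIES ((x7 AND x2) IMPLIES (x5 AND x7))) over 7 vars (128 rows)
Evaluate each row (x1, x2, x3, x4, x5, x6, x7 as bits, MSB first):
  row 0 [0000000]: (((NOT 0 AND 0) IMPLIES (0 OR 0)) IMPLIES ((0 AND 0) IMPLIES (0 AND 0))) -> 1
  row 1 [0000001]: (((NOT 1 AND 0) IMPLIES (0 OR 0)) IMPLIES ((1 AND 0) IMPLIES (0 AND 1))) -> 1
  row 2 [0000010]: (((NOT 0 AND 0) IMPLIES (0 OR 0)) IMPLIES ((0 AND 0) IMPLIES (0 AND 0))) -> 1
  row 3 [0000011]: (((NOT 1 AND 0) IMPLIES (0 OR 0)) IMPLIES ((1 AND 0) IMPLIES (0 AND 1))) -> 1
  row 4 [0000100]: (((NOT 0 AND 0) IMPLIES (0 OR 0)) IMPLIES ((0 AND 0) IMPLIES (1 AND 0))) -> 1
  (every remaining row is evaluated the same way; all 128 results are listed next)
Full result column, 8 rows per line (x1,x2,x3,x4 fixed per line; x5,x6,x7 runs 000..111 left to right):
  rows 0-7 [x1,x2,x3,x4=0000]: 11111111  (ones: 8)
  rows 8-15 [x1,x2,x3,x4=0001]: 11111111  (ones: 8)
  rows 16-23 [x1,x2,x3,x4=0010]: 11111111  (ones: 8)
  rows 24-31 [x1,x2,x3,x4=0011]: 11111111  (ones: 8)
  rows 32-39 [x1,x2,x3,x4=0100]: 10101111  (ones: 6)
  rows 40-47 [x1,x2,x3,x4=0101]: 10101111  (ones: 6)
  rows 48-55 [x1,x2,x3,x4=0110]: 10101111  (ones: 6)
  rows 56-63 [x1,x2,x3,x4=0111]: 10101111  (ones: 6)
  rows 64-71 [x1,x2,x3,x4=1000]: 11111111  (ones: 8)
  rows 72-79 [x1,x2,x3,x4=1001]: 11111111  (ones: 8)
  rows 80-87 [x1,x2,x3,x4=1010]: 11111111  (ones: 8)
  rows 88-95 [x1,x2,x3,x4=1011]: 11111111  (ones: 8)
  rows 96-103 [x1,x2,x3,x4=1100]: 10101111  (ones: 6)
  rows 104-111 [x1,x2,x3,x4=1101]: 10101111  (ones: 6)
  rows 112-119 [x1,x2,x3,x4=1110]: 10101111  (ones: 6)
  rows 120-127 [x1,x2,x3,x4=1111]: 10101111  (ones: 6)
Count of 1-rows = 8+8+8+8+6+6+6+6+8+8+8+8+6+6+6+6 = 112

112


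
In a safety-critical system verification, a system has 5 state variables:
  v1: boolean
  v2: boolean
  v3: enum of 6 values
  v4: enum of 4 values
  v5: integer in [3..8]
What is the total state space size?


State space = product of domain sizes of all variables.
Domain sizes:
  v1 (boolean): 2
  v2 (boolean): 2
  v3 (enum of 6 values): 6
  v4 (enum of 4 values): 4
  v5 (integer in [3..8]): 6
Product = 2 * 2 * 6 * 4 * 6 = 576

576


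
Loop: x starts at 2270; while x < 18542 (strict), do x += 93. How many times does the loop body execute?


Step 1: x goes from 2270 toward 18542 by 93; the body runs while x<18542, so iterations = ceil((bound-start)/step)
Step 2: Distance=16272
Step 3: ceil(16272/93)=175

175


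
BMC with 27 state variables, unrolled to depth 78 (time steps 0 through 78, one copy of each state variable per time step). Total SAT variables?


BMC unrolls to depth k, creating one copy of each state var for steps 0..k.
Step count = 78 + 1 = 79 (steps 0 through 78)
Vars per step = 27
Total = 27 * 79 = 2133

2133


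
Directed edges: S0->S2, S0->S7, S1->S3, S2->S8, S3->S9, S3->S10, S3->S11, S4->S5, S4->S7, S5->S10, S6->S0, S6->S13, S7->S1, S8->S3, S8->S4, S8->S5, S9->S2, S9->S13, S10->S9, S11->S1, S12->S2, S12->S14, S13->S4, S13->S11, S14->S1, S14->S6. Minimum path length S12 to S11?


BFS layer-by-layer from S12:
  dist 0: {S12}
  dist 1: {S2, S14}
  dist 2: {S1, S6, S8}
  dist 3: {S0, S3, S4, S5, S13}
  dist 4: {S7, S9, S10, S11}
  -> S11 reached at distance 4
Shortest path length = 4

4


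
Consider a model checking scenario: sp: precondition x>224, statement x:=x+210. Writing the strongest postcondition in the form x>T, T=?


Formula: sp(P, x:=E) = exists old_x. (x = E[old_x/x]) AND P[old_x/x] (old_x is the value of x before the assignment; eliminate old_x by solving x = E[old_x/x] for old_x)
Step 1: Precondition P: x>224, i.e. old_x > 224
Step 2: Assignment gives x = old_x + 210, so old_x = x - 210
Step 3: Substitute into P: x - 210 > 224
Step 4: Simplify: x > 224+210 = 434

434


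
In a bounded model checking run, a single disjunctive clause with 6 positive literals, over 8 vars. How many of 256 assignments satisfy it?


Step 1: Total=2^8=256
Step 2: Unsat when all 6 false: 2^2=4
Step 3: Sat=256-4=252

252


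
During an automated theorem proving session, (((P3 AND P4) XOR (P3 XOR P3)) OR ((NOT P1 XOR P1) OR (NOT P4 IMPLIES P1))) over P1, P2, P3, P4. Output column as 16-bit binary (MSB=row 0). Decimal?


Formula: (((P3 AND P4) XOR (P3 XOR P3)) OR ((NOT P1 XOR P1) OR (NOT P4 IMPLIES P1))) over P1, P2, P3, P4 (16 rows)
Evaluate each row (bits = P1,P2,P3,P4, MSB first):
  row 0 [0000]: (((0 AND 0) XOR (0 XOR 0)) OR ((NOT 0 XOR 0) OR (NOT 0 IMPLIES 0))) -> 1
  row 1 [0001]: (((0 AND 1) XOR (0 XOR 0)) OR ((NOT 0 XOR 0) OR (NOT 1 IMPLIES 0))) -> 1
  row 2 [0010]: (((1 AND 0) XOR (1 XOR 1)) OR ((NOT 0 XOR 0) OR (NOT 0 IMPLIES 0))) -> 1
  row 3 [0011]: (((1 AND 1) XOR (1 XOR 1)) OR ((NOT 0 XOR 0) OR (NOT 1 IMPLIES 0))) -> 1
  row 4 [0100]: (((0 AND 0) XOR (0 XOR 0)) OR ((NOT 0 XOR 0) OR (NOT 0 IMPLIES 0))) -> 1
  row 5 [0101]: (((0 AND 1) XOR (0 XOR 0)) OR ((NOT 0 XOR 0) OR (NOT 1 IMPLIES 0))) -> 1
  row 6 [0110]: (((1 AND 0) XOR (1 XOR 1)) OR ((NOT 0 XOR 0) OR (NOT 0 IMPLIES 0))) -> 1
  row 7 [0111]: (((1 AND 1) XOR (1 XOR 1)) OR ((NOT 0 XOR 0) OR (NOT 1 IMPLIES 0))) -> 1
  row 8 [1000]: (((0 AND 0) XOR (0 XOR 0)) OR ((NOT 1 XOR 1) OR (NOT 0 IMPLIES 1))) -> 1
  row 9 [1001]: (((0 AND 1) XOR (0 XOR 0)) OR ((NOT 1 XOR 1) OR (NOT 1 IMPLIES 1))) -> 1
  row 10 [1010]: (((1 AND 0) XOR (1 XOR 1)) OR ((NOT 1 XOR 1) OR (NOT 0 IMPLIES 1))) -> 1
  row 11 [1011]: (((1 AND 1) XOR (1 XOR 1)) OR ((NOT 1 XOR 1) OR (NOT 1 IMPLIES 1))) -> 1
  row 12 [1100]: (((0 AND 0) XOR (0 XOR 0)) OR ((NOT 1 XOR 1) OR (NOT 0 IMPLIES 1))) -> 1
  row 13 [1101]: (((0 AND 1) XOR (0 XOR 0)) OR ((NOT 1 XOR 1) OR (NOT 1 IMPLIES 1))) -> 1
  row 14 [1110]: (((1 AND 0) XOR (1 XOR 1)) OR ((NOT 1 XOR 1) OR (NOT 0 IMPLIES 1))) -> 1
  row 15 [1111]: (((1 AND 1) XOR (1 XOR 1)) OR ((NOT 1 XOR 1) OR (NOT 1 IMPLIES 1))) -> 1
Full result column, 4 rows per line (P1,P2 fixed per line; P3,P4 runs 00..11 left to right):
  rows 0-3 [P1,P2=00]: 1111  = hex F
  rows 4-7 [P1,P2=01]: 1111  = hex F
  rows 8-11 [P1,P2=10]: 1111  = hex F
  rows 12-15 [P1,P2=11]: 1111  = hex F
Output column (row 0 .. row 15) = 1111111111111111
Output column grouped in 4s = 1111 1111 1111 1111 = 0xFFFF
Convert to decimal digit by digit (value = value*16 + digit):
  F -> 15
  15*16 + 15 (F) = 255
  255*16 + 15 (F) = 4095
  4095*16 + 15 (F) = 65535
Decimal = 65535

65535


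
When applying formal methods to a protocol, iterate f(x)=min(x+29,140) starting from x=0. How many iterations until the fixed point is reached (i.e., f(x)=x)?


Step 1: x=0, cap=140, increment=29
Step 2: x grows by 29 each step until capped at 140; fixed point is x=140
Step 3: iterations = ceil(140/29) = 5

5


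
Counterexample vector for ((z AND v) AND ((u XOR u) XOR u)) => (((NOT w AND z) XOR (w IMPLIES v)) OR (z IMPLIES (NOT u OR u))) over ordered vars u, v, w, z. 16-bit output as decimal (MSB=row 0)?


F1 = ((z AND v) AND ((u XOR u) XOR u))
F2 = (((NOT w AND z) XOR (w IMPLIES v)) OR (z IMPLIES (NOT u OR u)))
Counterexample to F1=>F2 is where F1=1 and F2=0.
Evaluate each row (bits = u,v,w,z, MSB first):
  row 0 [0000]: F1=0 F2=1 -> F1&~F2 -> 0
  row 1 [0001]: F1=0 F2=1 -> F1&~F2 -> 0
  row 2 [0010]: F1=0 F2=1 -> F1&~F2 -> 0
  row 3 [0011]: F1=0 F2=1 -> F1&~F2 -> 0
  row 4 [0100]: F1=0 F2=1 -> F1&~F2 -> 0
  row 5 [0101]: F1=0 F2=1 -> F1&~F2 -> 0
  row 6 [0110]: F1=0 F2=1 -> F1&~F2 -> 0
  row 7 [0111]: F1=0 F2=1 -> F1&~F2 -> 0
  row 8 [1000]: F1=0 F2=1 -> F1&~F2 -> 0
  row 9 [1001]: F1=0 F2=1 -> F1&~F2 -> 0
  row 10 [1010]: F1=0 F2=1 -> F1&~F2 -> 0
  row 11 [1011]: F1=0 F2=1 -> F1&~F2 -> 0
  row 12 [1100]: F1=0 F2=1 -> F1&~F2 -> 0
  row 13 [1101]: F1=1 F2=1 -> F1&~F2 -> 0
  row 14 [1110]: F1=0 F2=1 -> F1&~F2 -> 0
  row 15 [1111]: F1=1 F2=1 -> F1&~F2 -> 0
Full result column, 4 rows per line (u,v fixed per line; w,z runs 00..11 left to right):
  rows 0-3 [u,v=00]: 0000  = hex 0
  rows 4-7 [u,v=01]: 0000  = hex 0
  rows 8-11 [u,v=10]: 0000  = hex 0
  rows 12-15 [u,v=11]: 0000  = hex 0
Counterexample vector (row 0 .. row 15) = 0000000000000000
Output column grouped in 4s = 0000 0000 0000 0000 = 0x0000
Convert to decimal digit by digit (value = value*16 + digit):
  0 -> 0
  0*16 + 0 = 0
  0*16 + 0 = 0
  0*16 + 0 = 0
Decimal = 0

0


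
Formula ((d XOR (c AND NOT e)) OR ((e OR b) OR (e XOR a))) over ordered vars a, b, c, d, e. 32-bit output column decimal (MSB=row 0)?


Formula: ((d XOR (c AND NOT e)) OR ((e OR b) OR (e XOR a))) over a, b, c, d, e (32 rows)
Evaluate each row (bits = a,b,c,d,e, MSB first):
  row 0 [00000]: ((0 XOR (0 AND NOT 0)) OR ((0 OR 0) OR (0 XOR 0))) -> 0
  row 1 [00001]: ((0 XOR (0 AND NOT 1)) OR ((1 OR 0) OR (1 XOR 0))) -> 1
  row 2 [00010]: ((1 XOR (0 AND NOT 0)) OR ((0 OR 0) OR (0 XOR 0))) -> 1
  row 3 [00011]: ((1 XOR (0 AND NOT 1)) OR ((1 OR 0) OR (1 XOR 0))) -> 1
  row 4 [00100]: ((0 XOR (1 AND NOT 0)) OR ((0 OR 0) OR (0 XOR 0))) -> 1
  row 5 [00101]: ((0 XOR (1 AND NOT 1)) OR ((1 OR 0) OR (1 XOR 0))) -> 1
  row 6 [00110]: ((1 XOR (1 AND NOT 0)) OR ((0 OR 0) OR (0 XOR 0))) -> 0
  row 7 [00111]: ((1 XOR (1 AND NOT 1)) OR ((1 OR 0) OR (1 XOR 0))) -> 1
  row 8 [01000]: ((0 XOR (0 AND NOT 0)) OR ((0 OR 1) OR (0 XOR 0))) -> 1
  row 9 [01001]: ((0 XOR (0 AND NOT 1)) OR ((1 OR 1) OR (1 XOR 0))) -> 1
  row 10 [01010]: ((1 XOR (0 AND NOT 0)) OR ((0 OR 1) OR (0 XOR 0))) -> 1
  row 11 [01011]: ((1 XOR (0 AND NOT 1)) OR ((1 OR 1) OR (1 XOR 0))) -> 1
  row 12 [01100]: ((0 XOR (1 AND NOT 0)) OR ((0 OR 1) OR (0 XOR 0))) -> 1
  row 13 [01101]: ((0 XOR (1 AND NOT 1)) OR ((1 OR 1) OR (1 XOR 0))) -> 1
  row 14 [01110]: ((1 XOR (1 AND NOT 0)) OR ((0 OR 1) OR (0 XOR 0))) -> 1
  row 15 [01111]: ((1 XOR (1 AND NOT 1)) OR ((1 OR 1) OR (1 XOR 0))) -> 1
  row 16 [10000]: ((0 XOR (0 AND NOT 0)) OR ((0 OR 0) OR (0 XOR 1))) -> 1
  row 17 [10001]: ((0 XOR (0 AND NOT 1)) OR ((1 OR 0) OR (1 XOR 1))) -> 1
  row 18 [10010]: ((1 XOR (0 AND NOT 0)) OR ((0 OR 0) OR (0 XOR 1))) -> 1
  row 19 [10011]: ((1 XOR (0 AND NOT 1)) OR ((1 OR 0) OR (1 XOR 1))) -> 1
  row 20 [10100]: ((0 XOR (1 AND NOT 0)) OR ((0 OR 0) OR (0 XOR 1))) -> 1
  row 21 [10101]: ((0 XOR (1 AND NOT 1)) OR ((1 OR 0) OR (1 XOR 1))) -> 1
  row 22 [10110]: ((1 XOR (1 AND NOT 0)) OR ((0 OR 0) OR (0 XOR 1))) -> 1
  row 23 [10111]: ((1 XOR (1 AND NOT 1)) OR ((1 OR 0) OR (1 XOR 1))) -> 1
  row 24 [11000]: ((0 XOR (0 AND NOT 0)) OR ((0 OR 1) OR (0 XOR 1))) -> 1
  row 25 [11001]: ((0 XOR (0 AND NOT 1)) OR ((1 OR 1) OR (1 XOR 1))) -> 1
  row 26 [11010]: ((1 XOR (0 AND NOT 0)) OR ((0 OR 1) OR (0 XOR 1))) -> 1
  row 27 [11011]: ((1 XOR (0 AND NOT 1)) OR ((1 OR 1) OR (1 XOR 1))) -> 1
  row 28 [11100]: ((0 XOR (1 AND NOT 0)) OR ((0 OR 1) OR (0 XOR 1))) -> 1
  row 29 [11101]: ((0 XOR (1 AND NOT 1)) OR ((1 OR 1) OR (1 XOR 1))) -> 1
  row 30 [11110]: ((1 XOR (1 AND NOT 0)) OR ((0 OR 1) OR (0 XOR 1))) -> 1
  row 31 [11111]: ((1 XOR (1 AND NOT 1)) OR ((1 OR 1) OR (1 XOR 1))) -> 1
Full result column, 4 rows per line (a,b,c fixed per line; d,e runs 00..11 left to right):
  rows 0-3 [a,b,c=000]: 0111  = hex 7
  rows 4-7 [a,b,c=001]: 1101  = hex D
  rows 8-11 [a,b,c=010]: 1111  = hex F
  rows 12-15 [a,b,c=011]: 1111  = hex F
  rows 16-19 [a,b,c=100]: 1111  = hex F
  rows 20-23 [a,b,c=101]: 1111  = hex F
  rows 24-27 [a,b,c=110]: 1111  = hex F
  rows 28-31 [a,b,c=111]: 1111  = hex F
Output column (row 0 .. row 31) = 01111101111111111111111111111111
Output column grouped in 4s = 0111 1101 1111 1111 1111 1111 1111 1111 = 0x7DFFFFFF
Convert to decimal digit by digit (value = value*16 + digit):
  7 -> 7
  7*16 + 13 (D) = 125
  125*16 + 15 (F) = 2015
  2015*16 + 15 (F) = 32255
  32255*16 + 15 (F) = 516095
  516095*16 + 15 (F) = 8257535
  8257535*16 + 15 (F) = 132120575
  132120575*16 + 15 (F) = 2113929215
Decimal = 2113929215

2113929215


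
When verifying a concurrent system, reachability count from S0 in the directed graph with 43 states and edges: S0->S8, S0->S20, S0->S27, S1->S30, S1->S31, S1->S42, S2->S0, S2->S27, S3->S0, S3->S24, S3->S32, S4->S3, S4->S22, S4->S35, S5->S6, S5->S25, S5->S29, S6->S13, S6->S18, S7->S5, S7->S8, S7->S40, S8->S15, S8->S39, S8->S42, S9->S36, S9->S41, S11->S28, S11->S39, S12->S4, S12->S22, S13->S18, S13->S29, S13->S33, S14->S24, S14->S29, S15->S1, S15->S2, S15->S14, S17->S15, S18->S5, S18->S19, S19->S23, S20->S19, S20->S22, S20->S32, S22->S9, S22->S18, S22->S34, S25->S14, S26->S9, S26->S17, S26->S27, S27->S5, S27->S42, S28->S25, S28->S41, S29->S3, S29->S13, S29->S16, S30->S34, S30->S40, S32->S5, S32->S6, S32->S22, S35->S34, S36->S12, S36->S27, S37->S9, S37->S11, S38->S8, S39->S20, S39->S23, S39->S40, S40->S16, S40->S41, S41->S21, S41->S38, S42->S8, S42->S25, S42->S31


BFS from S0:
  layer 0: {S0}
  layer 1: {S8, S20, S27}
  layer 2: {S5, S15, S19, S22, S32, S39, S42}
  layer 3: {S1, S2, S6, S9, S14, S18, S23, S25, S29, S31, S34, S40}
  layer 4: {S3, S13, S16, S24, S30, S36, S41}
  layer 5: {S12, S21, S33, S38}
  layer 6: {S4}
  layer 7: {S35}
Reachable set: {S0, S1, S2, S3, S4, S5, S6, S8, S9, S12, S13, S14, S15, S16, S18, S19, S20, S21, S22, S23, S24, S25, S27, S29, S30, S31, S32, S33, S34, S35, S36, S38, S39, S40, S41, S42}
Count = 36

36


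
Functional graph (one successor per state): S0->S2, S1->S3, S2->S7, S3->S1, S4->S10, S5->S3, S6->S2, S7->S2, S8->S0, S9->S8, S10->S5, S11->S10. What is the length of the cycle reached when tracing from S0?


Trace from S0 until a state repeats:
  S0 -> S2 -> S7 -> S2
S2 first seen at step 1, revisited at step 3.
Cycle length = 3 - 1 = 2

2


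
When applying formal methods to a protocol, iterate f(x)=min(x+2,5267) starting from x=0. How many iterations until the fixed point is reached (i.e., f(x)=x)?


Step 1: x=0, cap=5267, increment=2
Step 2: x grows by 2 each step until capped at 5267; fixed point is x=5267
Step 3: iterations = ceil(5267/2) = 2634

2634


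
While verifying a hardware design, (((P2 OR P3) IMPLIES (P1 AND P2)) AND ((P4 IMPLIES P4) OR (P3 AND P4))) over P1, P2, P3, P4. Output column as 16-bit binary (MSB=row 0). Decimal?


Formula: (((P2 OR P3) IMPLIES (P1 AND P2)) AND ((P4 IMPLIES P4) OR (P3 AND P4))) over P1, P2, P3, P4 (16 rows)
Evaluate each row (bits = P1,P2,P3,P4, MSB first):
  row 0 [0000]: (((0 OR 0) IMPLIES (0 AND 0)) AND ((0 IMPLIES 0) OR (0 AND 0))) -> 1
  row 1 [0001]: (((0 OR 0) IMPLIES (0 AND 0)) AND ((1 IMPLIES 1) OR (0 AND 1))) -> 1
  row 2 [0010]: (((0 OR 1) IMPLIES (0 AND 0)) AND ((0 IMPLIES 0) OR (1 AND 0))) -> 0
  row 3 [0011]: (((0 OR 1) IMPLIES (0 AND 0)) AND ((1 IMPLIES 1) OR (1 AND 1))) -> 0
  row 4 [0100]: (((1 OR 0) IMPLIES (0 AND 1)) AND ((0 IMPLIES 0) OR (0 AND 0))) -> 0
  row 5 [0101]: (((1 OR 0) IMPLIES (0 AND 1)) AND ((1 IMPLIES 1) OR (0 AND 1))) -> 0
  row 6 [0110]: (((1 OR 1) IMPLIES (0 AND 1)) AND ((0 IMPLIES 0) OR (1 AND 0))) -> 0
  row 7 [0111]: (((1 OR 1) IMPLIES (0 AND 1)) AND ((1 IMPLIES 1) OR (1 AND 1))) -> 0
  row 8 [1000]: (((0 OR 0) IMPLIES (1 AND 0)) AND ((0 IMPLIES 0) OR (0 AND 0))) -> 1
  row 9 [1001]: (((0 OR 0) IMPLIES (1 AND 0)) AND ((1 IMPLIES 1) OR (0 AND 1))) -> 1
  row 10 [1010]: (((0 OR 1) IMPLIES (1 AND 0)) AND ((0 IMPLIES 0) OR (1 AND 0))) -> 0
  row 11 [1011]: (((0 OR 1) IMPLIES (1 AND 0)) AND ((1 IMPLIES 1) OR (1 AND 1))) -> 0
  row 12 [1100]: (((1 OR 0) IMPLIES (1 AND 1)) AND ((0 IMPLIES 0) OR (0 AND 0))) -> 1
  row 13 [1101]: (((1 OR 0) IMPLIES (1 AND 1)) AND ((1 IMPLIES 1) OR (0 AND 1))) -> 1
  row 14 [1110]: (((1 OR 1) IMPLIES (1 AND 1)) AND ((0 IMPLIES 0) OR (1 AND 0))) -> 1
  row 15 [1111]: (((1 OR 1) IMPLIES (1 AND 1)) AND ((1 IMPLIES 1) OR (1 AND 1))) -> 1
Full result column, 4 rows per line (P1,P2 fixed per line; P3,P4 runs 00..11 left to right):
  rows 0-3 [P1,P2=00]: 1100  = hex C
  rows 4-7 [P1,P2=01]: 0000  = hex 0
  rows 8-11 [P1,P2=10]: 1100  = hex C
  rows 12-15 [P1,P2=11]: 1111  = hex F
Output column (row 0 .. row 15) = 1100000011001111
Output column grouped in 4s = 1100 0000 1100 1111 = 0xC0CF
Convert to decimal digit by digit (value = value*16 + digit):
  C -> 12
  12*16 + 0 = 192
  192*16 + 12 (C) = 3084
  3084*16 + 15 (F) = 49359
Decimal = 49359

49359


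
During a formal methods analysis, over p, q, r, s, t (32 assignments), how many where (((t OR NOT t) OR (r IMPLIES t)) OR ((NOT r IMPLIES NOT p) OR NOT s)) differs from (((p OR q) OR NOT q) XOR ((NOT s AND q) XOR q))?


F1 = (((t OR NOT t) OR (r IMPLIES t)) OR ((NOT r IMPLIES NOT p) OR NOT s))
F2 = (((p OR q) OR NOT q) XOR ((NOT s AND q) XOR q))
Evaluate both on each of 32 rows (bits = p,q,r,s,t):
  row 0 [00000]: F1=1 F2=1 -> 0
  row 1 [00001]: F1=1 F2=1 -> 0
  row 2 [00010]: F1=1 F2=1 -> 0
  row 3 [00011]: F1=1 F2=1 -> 0
  row 4 [00100]: F1=1 F2=1 -> 0
  row 5 [00101]: F1=1 F2=1 -> 0
  row 6 [00110]: F1=1 F2=1 -> 0
  row 7 [00111]: F1=1 F2=1 -> 0
  row 8 [01000]: F1=1 F2=1 -> 0
  row 9 [01001]: F1=1 F2=1 -> 0
  row 10 [01010]: F1=1 F2=0 (differ) -> 1
  row 11 [01011]: F1=1 F2=0 (differ) -> 1
  row 12 [01100]: F1=1 F2=1 -> 0
  row 13 [01101]: F1=1 F2=1 -> 0
  row 14 [01110]: F1=1 F2=0 (differ) -> 1
  row 15 [01111]: F1=1 F2=0 (differ) -> 1
  row 16 [10000]: F1=1 F2=1 -> 0
  row 17 [10001]: F1=1 F2=1 -> 0
  row 18 [10010]: F1=1 F2=1 -> 0
  row 19 [10011]: F1=1 F2=1 -> 0
  row 20 [10100]: F1=1 F2=1 -> 0
  row 21 [10101]: F1=1 F2=1 -> 0
  row 22 [10110]: F1=1 F2=1 -> 0
  row 23 [10111]: F1=1 F2=1 -> 0
  row 24 [11000]: F1=1 F2=1 -> 0
  row 25 [11001]: F1=1 F2=1 -> 0
  row 26 [11010]: F1=1 F2=0 (differ) -> 1
  row 27 [11011]: F1=1 F2=0 (differ) -> 1
  row 28 [11100]: F1=1 F2=1 -> 0
  row 29 [11101]: F1=1 F2=1 -> 0
  row 30 [11110]: F1=1 F2=0 (differ) -> 1
  row 31 [11111]: F1=1 F2=0 (differ) -> 1
Full result column, 8 rows per line (p,q fixed per line; r,s,t runs 000..111 left to right):
  rows 0-7 [p,q=00]: 00000000  (ones: 0)
  rows 8-15 [p,q=01]: 00110011  (ones: 4)
  rows 16-23 [p,q=10]: 00000000  (ones: 0)
  rows 24-31 [p,q=11]: 00110011  (ones: 4)
Disagreements = 0+4+0+4 = 8

8


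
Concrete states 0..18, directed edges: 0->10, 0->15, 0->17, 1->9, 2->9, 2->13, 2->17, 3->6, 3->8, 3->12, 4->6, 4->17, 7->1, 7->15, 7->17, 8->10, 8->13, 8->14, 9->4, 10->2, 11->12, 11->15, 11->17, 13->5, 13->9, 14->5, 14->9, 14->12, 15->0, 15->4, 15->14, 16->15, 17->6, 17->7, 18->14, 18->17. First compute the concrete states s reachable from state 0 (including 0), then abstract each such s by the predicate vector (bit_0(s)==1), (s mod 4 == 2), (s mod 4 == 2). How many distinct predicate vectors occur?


BFS from 0:
Concrete reachable: {0, 1, 2, 4, 5, 6, 7, 9, 10, 12, 13, 14, 15, 17}
Abstract via predicates (bit_0(s)==1), (s mod 4 == 2), (s mod 4 == 2):
  (0,0,0) <- {0, 4, 12}
  (0,1,1) <- {2, 6, 10, 14}
  (1,0,0) <- {1, 5, 7, 9, 13, 15, 17}
Distinct abstract states = 3

3


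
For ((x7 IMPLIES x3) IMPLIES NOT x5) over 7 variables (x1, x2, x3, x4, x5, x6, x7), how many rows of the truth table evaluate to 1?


Formula: ((x7 IMPLIES x3) IMPLIES NOT x5) over 7 vars (128 rows)
Evaluate each row (x1, x2, x3, x4, x5, x6, x7 as bits, MSB first):
  row 0 [0000000]: ((0 IMPLIES 0) IMPLIES NOT 0) -> 1
  row 1 [0000001]: ((1 IMPLIES 0) IMPLIES NOT 0) -> 1
  row 2 [0000010]: ((0 IMPLIES 0) IMPLIES NOT 0) -> 1
  row 3 [0000011]: ((1 IMPLIES 0) IMPLIES NOT 0) -> 1
  row 4 [0000100]: ((0 IMPLIES 0) IMPLIES NOT 1) -> 0
  (every remaining row is evaluated the same way; all 128 results are listed next)
Full result column, 8 rows per line (x1,x2,x3,x4 fixed per line; x5,x6,x7 runs 000..111 left to right):
  rows 0-7 [x1,x2,x3,x4=0000]: 11110101  (ones: 6)
  rows 8-15 [x1,x2,x3,x4=0001]: 11110101  (ones: 6)
  rows 16-23 [x1,x2,x3,x4=0010]: 11110000  (ones: 4)
  rows 24-31 [x1,x2,x3,x4=0011]: 11110000  (ones: 4)
  rows 32-39 [x1,x2,x3,x4=0100]: 11110101  (ones: 6)
  rows 40-47 [x1,x2,x3,x4=0101]: 11110101  (ones: 6)
  rows 48-55 [x1,x2,x3,x4=0110]: 11110000  (ones: 4)
  rows 56-63 [x1,x2,x3,x4=0111]: 11110000  (ones: 4)
  rows 64-71 [x1,x2,x3,x4=1000]: 11110101  (ones: 6)
  rows 72-79 [x1,x2,x3,x4=1001]: 11110101  (ones: 6)
  rows 80-87 [x1,x2,x3,x4=1010]: 11110000  (ones: 4)
  rows 88-95 [x1,x2,x3,x4=1011]: 11110000  (ones: 4)
  rows 96-103 [x1,x2,x3,x4=1100]: 11110101  (ones: 6)
  rows 104-111 [x1,x2,x3,x4=1101]: 11110101  (ones: 6)
  rows 112-119 [x1,x2,x3,x4=1110]: 11110000  (ones: 4)
  rows 120-127 [x1,x2,x3,x4=1111]: 11110000  (ones: 4)
Count of 1-rows = 6+6+4+4+6+6+4+4+6+6+4+4+6+6+4+4 = 80

80


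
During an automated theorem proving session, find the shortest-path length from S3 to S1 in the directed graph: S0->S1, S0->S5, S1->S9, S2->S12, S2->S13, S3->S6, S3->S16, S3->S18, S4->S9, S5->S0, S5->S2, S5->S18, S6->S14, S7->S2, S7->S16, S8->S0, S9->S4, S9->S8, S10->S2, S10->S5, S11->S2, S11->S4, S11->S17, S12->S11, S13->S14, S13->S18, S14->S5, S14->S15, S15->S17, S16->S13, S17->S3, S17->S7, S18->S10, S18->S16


BFS layer-by-layer from S3:
  dist 0: {S3}
  dist 1: {S6, S16, S18}
  dist 2: {S10, S13, S14}
  dist 3: {S2, S5, S15}
  dist 4: {S0, S12, S17}
  dist 5: {S1, S7, S11}
  -> S1 reached at distance 5
Shortest path length = 5

5


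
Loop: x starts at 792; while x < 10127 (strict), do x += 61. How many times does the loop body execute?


Step 1: x goes from 792 toward 10127 by 61; the body runs while x<10127, so iterations = ceil((bound-start)/step)
Step 2: Distance=9335
Step 3: ceil(9335/61)=154

154


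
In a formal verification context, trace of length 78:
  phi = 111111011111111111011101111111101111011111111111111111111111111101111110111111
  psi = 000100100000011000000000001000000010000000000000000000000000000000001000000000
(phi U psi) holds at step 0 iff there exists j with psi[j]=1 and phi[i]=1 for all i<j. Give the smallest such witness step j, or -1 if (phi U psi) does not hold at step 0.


(phi U psi) at 0: need smallest j with psi[j]=1 and phi[i]=1 for all i in [0,j).
Scan from step 0:
  step 0: phi=1, psi=0 -> continue
  step 1: phi=1, psi=0 -> continue
  step 2: phi=1, psi=0 -> continue
  step 3: psi=1 and phi held for [0,3) -> witness found
Witness step = 3

3


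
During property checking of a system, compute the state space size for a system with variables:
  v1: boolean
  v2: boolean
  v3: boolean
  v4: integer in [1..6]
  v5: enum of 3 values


State space = product of domain sizes of all variables.
Domain sizes:
  v1 (boolean): 2
  v2 (boolean): 2
  v3 (boolean): 2
  v4 (integer in [1..6]): 6
  v5 (enum of 3 values): 3
Product = 2 * 2 * 2 * 6 * 3 = 144

144


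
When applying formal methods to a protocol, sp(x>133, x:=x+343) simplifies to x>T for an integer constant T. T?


Formula: sp(P, x:=E) = exists old_x. (x = E[old_x/x]) AND P[old_x/x] (old_x is the value of x before the assignment; eliminate old_x by solving x = E[old_x/x] for old_x)
Step 1: Precondition P: x>133, i.e. old_x > 133
Step 2: Assignment gives x = old_x + 343, so old_x = x - 343
Step 3: Substitute into P: x - 343 > 133
Step 4: Simplify: x > 133+343 = 476

476


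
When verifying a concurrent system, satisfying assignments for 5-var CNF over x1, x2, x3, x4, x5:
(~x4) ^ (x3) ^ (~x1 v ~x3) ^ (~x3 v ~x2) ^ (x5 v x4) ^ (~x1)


CNF with 6 clauses over 5 vars (32 assignments).
An assignment satisfies CNF iff every clause has >=1 true literal.
Check each row (bits = x1,x2,x3,x4,x5; clause T/F shown):
  row 0 [00000]: clauses=TFTTFT -> 0
  row 1 [00001]: clauses=TFTTTT -> 0
  row 2 [00010]: clauses=FFTTTT -> 0
  row 3 [00011]: clauses=FFTTTT -> 0
  row 4 [00100]: clauses=TTTTFT -> 0
  row 5 [00101]: clauses=TTTTTT -> 1
  row 6 [00110]: clauses=FTTTTT -> 0
  row 7 [00111]: clauses=FTTTTT -> 0
  row 8 [01000]: clauses=TFTTFT -> 0
  row 9 [01001]: clauses=TFTTTT -> 0
  row 10 [01010]: clauses=FFTTTT -> 0
  row 11 [01011]: clauses=FFTTTT -> 0
  row 12 [01100]: clauses=TTTFFT -> 0
  row 13 [01101]: clauses=TTTFTT -> 0
  row 14 [01110]: clauses=FTTFTT -> 0
  row 15 [01111]: clauses=FTTFTT -> 0
  row 16 [10000]: clauses=TFTTFF -> 0
  row 17 [10001]: clauses=TFTTTF -> 0
  row 18 [10010]: clauses=FFTTTF -> 0
  row 19 [10011]: clauses=FFTTTF -> 0
  row 20 [10100]: clauses=TTFTFF -> 0
  row 21 [10101]: clauses=TTFTTF -> 0
  row 22 [10110]: clauses=FTFTTF -> 0
  row 23 [10111]: clauses=FTFTTF -> 0
  row 24 [11000]: clauses=TFTTFF -> 0
  row 25 [11001]: clauses=TFTTTF -> 0
  row 26 [11010]: clauses=FFTTTF -> 0
  row 27 [11011]: clauses=FFTTTF -> 0
  row 28 [11100]: clauses=TTFFFF -> 0
  row 29 [11101]: clauses=TTFFTF -> 0
  row 30 [11110]: clauses=FTFFTF -> 0
  row 31 [11111]: clauses=FTFFTF -> 0
Full result column, 8 rows per line (x1,x2 fixed per line; x3,x4,x5 runs 000..111 left to right):
  rows 0-7 [x1,x2=00]: 00000100  (ones: 1)
  rows 8-15 [x1,x2=01]: 00000000  (ones: 0)
  rows 16-23 [x1,x2=10]: 00000000  (ones: 0)
  rows 24-31 [x1,x2=11]: 00000000  (ones: 0)
Satisfying assignments = 1+0+0+0 = 1

1


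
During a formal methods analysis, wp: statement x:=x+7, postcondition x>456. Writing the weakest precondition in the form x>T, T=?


Formula: wp(x:=E, P) = P[E/x] (substitute E for x in postcondition)
Step 1: Postcondition: x>456
Step 2: Substitute x+7 for x: x+7>456
Step 3: Solve for x: x > 456-7 = 449

449


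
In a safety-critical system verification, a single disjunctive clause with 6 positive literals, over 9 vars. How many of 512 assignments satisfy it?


Step 1: Total=2^9=512
Step 2: Unsat when all 6 false: 2^3=8
Step 3: Sat=512-8=504

504


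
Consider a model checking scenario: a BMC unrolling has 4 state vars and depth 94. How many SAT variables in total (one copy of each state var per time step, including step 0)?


BMC unrolls to depth k, creating one copy of each state var for steps 0..k.
Step count = 94 + 1 = 95 (steps 0 through 94)
Vars per step = 4
Total = 4 * 95 = 380

380


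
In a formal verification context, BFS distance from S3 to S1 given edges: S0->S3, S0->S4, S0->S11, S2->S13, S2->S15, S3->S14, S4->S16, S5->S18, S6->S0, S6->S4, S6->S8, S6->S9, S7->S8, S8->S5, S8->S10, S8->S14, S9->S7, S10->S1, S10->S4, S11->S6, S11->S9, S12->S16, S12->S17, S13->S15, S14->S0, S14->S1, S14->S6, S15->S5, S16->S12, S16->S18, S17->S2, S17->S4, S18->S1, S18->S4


BFS layer-by-layer from S3:
  dist 0: {S3}
  dist 1: {S14}
  dist 2: {S0, S1, S6}
  -> S1 reached at distance 2
Shortest path length = 2

2


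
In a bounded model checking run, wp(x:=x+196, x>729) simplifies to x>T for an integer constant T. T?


Formula: wp(x:=E, P) = P[E/x] (substitute E for x in postcondition)
Step 1: Postcondition: x>729
Step 2: Substitute x+196 for x: x+196>729
Step 3: Solve for x: x > 729-196 = 533

533


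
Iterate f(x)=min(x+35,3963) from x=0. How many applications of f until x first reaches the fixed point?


Step 1: x=0, cap=3963, increment=35
Step 2: x grows by 35 each step until capped at 3963; fixed point is x=3963
Step 3: iterations = ceil(3963/35) = 114

114


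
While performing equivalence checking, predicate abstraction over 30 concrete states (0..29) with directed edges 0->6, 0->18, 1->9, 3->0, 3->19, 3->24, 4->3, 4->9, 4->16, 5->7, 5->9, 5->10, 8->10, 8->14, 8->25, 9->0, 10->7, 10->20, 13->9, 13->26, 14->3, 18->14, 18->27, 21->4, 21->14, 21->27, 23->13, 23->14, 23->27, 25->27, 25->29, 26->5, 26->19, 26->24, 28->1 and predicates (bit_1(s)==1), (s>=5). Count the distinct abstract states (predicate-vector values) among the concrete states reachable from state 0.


BFS from 0:
Concrete reachable: {0, 3, 6, 14, 18, 19, 24, 27}
Abstract via predicates (bit_1(s)==1), (s>=5):
  (0,0) <- {0}
  (0,1) <- {24}
  (1,0) <- {3}
  (1,1) <- {6, 14, 18, 19, 27}
Distinct abstract states = 4

4


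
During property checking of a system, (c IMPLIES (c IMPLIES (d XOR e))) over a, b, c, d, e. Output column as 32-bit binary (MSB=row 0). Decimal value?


Formula: (c IMPLIES (c IMPLIES (d XOR e))) over a, b, c, d, e (32 rows)
Evaluate each row (bits = a,b,c,d,e, MSB first):
  row 0 [00000]: (0 IMPLIES (0 IMPLIES (0 XOR 0))) -> 1
  row 1 [00001]: (0 IMPLIES (0 IMPLIES (0 XOR 1))) -> 1
  row 2 [00010]: (0 IMPLIES (0 IMPLIES (1 XOR 0))) -> 1
  row 3 [00011]: (0 IMPLIES (0 IMPLIES (1 XOR 1))) -> 1
  row 4 [00100]: (1 IMPLIES (1 IMPLIES (0 XOR 0))) -> 0
  row 5 [00101]: (1 IMPLIES (1 IMPLIES (0 XOR 1))) -> 1
  row 6 [00110]: (1 IMPLIES (1 IMPLIES (1 XOR 0))) -> 1
  row 7 [00111]: (1 IMPLIES (1 IMPLIES (1 XOR 1))) -> 0
  row 8 [01000]: (0 IMPLIES (0 IMPLIES (0 XOR 0))) -> 1
  row 9 [01001]: (0 IMPLIES (0 IMPLIES (0 XOR 1))) -> 1
  row 10 [01010]: (0 IMPLIES (0 IMPLIES (1 XOR 0))) -> 1
  row 11 [01011]: (0 IMPLIES (0 IMPLIES (1 XOR 1))) -> 1
  row 12 [01100]: (1 IMPLIES (1 IMPLIES (0 XOR 0))) -> 0
  row 13 [01101]: (1 IMPLIES (1 IMPLIES (0 XOR 1))) -> 1
  row 14 [01110]: (1 IMPLIES (1 IMPLIES (1 XOR 0))) -> 1
  row 15 [01111]: (1 IMPLIES (1 IMPLIES (1 XOR 1))) -> 0
  row 16 [10000]: (0 IMPLIES (0 IMPLIES (0 XOR 0))) -> 1
  row 17 [10001]: (0 IMPLIES (0 IMPLIES (0 XOR 1))) -> 1
  row 18 [10010]: (0 IMPLIES (0 IMPLIES (1 XOR 0))) -> 1
  row 19 [10011]: (0 IMPLIES (0 IMPLIES (1 XOR 1))) -> 1
  row 20 [10100]: (1 IMPLIES (1 IMPLIES (0 XOR 0))) -> 0
  row 21 [10101]: (1 IMPLIES (1 IMPLIES (0 XOR 1))) -> 1
  row 22 [10110]: (1 IMPLIES (1 IMPLIES (1 XOR 0))) -> 1
  row 23 [10111]: (1 IMPLIES (1 IMPLIES (1 XOR 1))) -> 0
  row 24 [11000]: (0 IMPLIES (0 IMPLIES (0 XOR 0))) -> 1
  row 25 [11001]: (0 IMPLIES (0 IMPLIES (0 XOR 1))) -> 1
  row 26 [11010]: (0 IMPLIES (0 IMPLIES (1 XOR 0))) -> 1
  row 27 [11011]: (0 IMPLIES (0 IMPLIES (1 XOR 1))) -> 1
  row 28 [11100]: (1 IMPLIES (1 IMPLIES (0 XOR 0))) -> 0
  row 29 [11101]: (1 IMPLIES (1 IMPLIES (0 XOR 1))) -> 1
  row 30 [11110]: (1 IMPLIES (1 IMPLIES (1 XOR 0))) -> 1
  row 31 [11111]: (1 IMPLIES (1 IMPLIES (1 XOR 1))) -> 0
Full result column, 4 rows per line (a,b,c fixed per line; d,e runs 00..11 left to right):
  rows 0-3 [a,b,c=000]: 1111  = hex F
  rows 4-7 [a,b,c=001]: 0110  = hex 6
  rows 8-11 [a,b,c=010]: 1111  = hex F
  rows 12-15 [a,b,c=011]: 0110  = hex 6
  rows 16-19 [a,b,c=100]: 1111  = hex F
  rows 20-23 [a,b,c=101]: 0110  = hex 6
  rows 24-27 [a,b,c=110]: 1111  = hex F
  rows 28-31 [a,b,c=111]: 0110  = hex 6
Output column (row 0 .. row 31) = 11110110111101101111011011110110
Output column grouped in 4s = 1111 0110 1111 0110 1111 0110 1111 0110 = 0xF6F6F6F6
Convert to decimal digit by digit (value = value*16 + digit):
  F -> 15
  15*16 + 6 = 246
  246*16 + 15 (F) = 3951
  3951*16 + 6 = 63222
  63222*16 + 15 (F) = 1011567
  1011567*16 + 6 = 16185078
  16185078*16 + 15 (F) = 258961263
  258961263*16 + 6 = 4143380214
Decimal = 4143380214

4143380214


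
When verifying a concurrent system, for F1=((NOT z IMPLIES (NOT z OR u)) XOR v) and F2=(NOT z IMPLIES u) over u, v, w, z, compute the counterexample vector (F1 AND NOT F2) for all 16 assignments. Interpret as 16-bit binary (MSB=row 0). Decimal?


F1 = ((NOT z IMPLIES (NOT z OR u)) XOR v)
F2 = (NOT z IMPLIES u)
Counterexample to F1=>F2 is where F1=1 and F2=0.
Evaluate each row (bits = u,v,w,z, MSB first):
  row 0 [0000]: F1=1 F2=0 -> F1&~F2 -> 1
  row 1 [0001]: F1=1 F2=1 -> F1&~F2 -> 0
  row 2 [0010]: F1=1 F2=0 -> F1&~F2 -> 1
  row 3 [0011]: F1=1 F2=1 -> F1&~F2 -> 0
  row 4 [0100]: F1=0 F2=0 -> F1&~F2 -> 0
  row 5 [0101]: F1=0 F2=1 -> F1&~F2 -> 0
  row 6 [0110]: F1=0 F2=0 -> F1&~F2 -> 0
  row 7 [0111]: F1=0 F2=1 -> F1&~F2 -> 0
  row 8 [1000]: F1=1 F2=1 -> F1&~F2 -> 0
  row 9 [1001]: F1=1 F2=1 -> F1&~F2 -> 0
  row 10 [1010]: F1=1 F2=1 -> F1&~F2 -> 0
  row 11 [1011]: F1=1 F2=1 -> F1&~F2 -> 0
  row 12 [1100]: F1=0 F2=1 -> F1&~F2 -> 0
  row 13 [1101]: F1=0 F2=1 -> F1&~F2 -> 0
  row 14 [1110]: F1=0 F2=1 -> F1&~F2 -> 0
  row 15 [1111]: F1=0 F2=1 -> F1&~F2 -> 0
Full result column, 4 rows per line (u,v fixed per line; w,z runs 00..11 left to right):
  rows 0-3 [u,v=00]: 1010  = hex A
  rows 4-7 [u,v=01]: 0000  = hex 0
  rows 8-11 [u,v=10]: 0000  = hex 0
  rows 12-15 [u,v=11]: 0000  = hex 0
Counterexample vector (row 0 .. row 15) = 1010000000000000
Output column grouped in 4s = 1010 0000 0000 0000 = 0xA000
Convert to decimal digit by digit (value = value*16 + digit):
  A -> 10
  10*16 + 0 = 160
  160*16 + 0 = 2560
  2560*16 + 0 = 40960
Decimal = 40960

40960


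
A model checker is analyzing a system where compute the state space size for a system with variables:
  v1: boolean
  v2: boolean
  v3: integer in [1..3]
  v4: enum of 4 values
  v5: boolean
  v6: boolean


State space = product of domain sizes of all variables.
Domain sizes:
  v1 (boolean): 2
  v2 (boolean): 2
  v3 (integer in [1..3]): 3
  v4 (enum of 4 values): 4
  v5 (boolean): 2
  v6 (boolean): 2
Product = 2 * 2 * 3 * 4 * 2 * 2 = 192

192


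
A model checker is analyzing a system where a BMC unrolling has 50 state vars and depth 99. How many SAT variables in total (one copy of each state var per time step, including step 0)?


BMC unrolls to depth k, creating one copy of each state var for steps 0..k.
Step count = 99 + 1 = 100 (steps 0 through 99)
Vars per step = 50
Total = 50 * 100 = 5000

5000


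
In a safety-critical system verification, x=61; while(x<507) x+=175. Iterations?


Step 1: x goes from 61 toward 507 by 175; the body runs while x<507, so iterations = ceil((bound-start)/step)
Step 2: Distance=446
Step 3: ceil(446/175)=3

3


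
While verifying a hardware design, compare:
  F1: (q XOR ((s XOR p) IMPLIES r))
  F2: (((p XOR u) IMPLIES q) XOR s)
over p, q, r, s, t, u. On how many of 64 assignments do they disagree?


F1 = (q XOR ((s XOR p) IMPLIES r))
F2 = (((p XOR u) IMPLIES q) XOR s)
Evaluate both on each of 64 rows (bits = p,q,r,s,t,u):
  row 0 [000000]: F1=1 F2=1 -> 0
  row 1 [000001]: F1=1 F2=0 (differ) -> 1
  row 2 [000010]: F1=1 F2=1 -> 0
  row 3 [000011]: F1=1 F2=0 (differ) -> 1
  row 4 [000100]: F1=0 F2=0 -> 0
  (every remaining row is evaluated the same way; all 64 results are listed next)
Full result column, 8 rows per line (p,q,r fixed per line; s,t,u runs 000..111 left to right):
  rows 0-7 [p,q,r=000]: 01010101  (ones: 4)
  rows 8-15 [p,q,r=001]: 01011010  (ones: 4)
  rows 16-23 [p,q,r=010]: 11111111  (ones: 8)
  rows 24-31 [p,q,r=011]: 11110000  (ones: 4)
  rows 32-39 [p,q,r=100]: 01010101  (ones: 4)
  rows 40-47 [p,q,r=101]: 10100101  (ones: 4)
  rows 48-55 [p,q,r=110]: 00000000  (ones: 0)
  rows 56-63 [p,q,r=111]: 11110000  (ones: 4)
Disagreements = 4+4+8+4+4+4+0+4 = 32

32


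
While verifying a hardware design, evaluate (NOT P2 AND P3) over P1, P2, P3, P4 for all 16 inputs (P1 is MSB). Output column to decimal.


Formula: (NOT P2 AND P3) over P1, P2, P3, P4 (16 rows)
Evaluate each row (bits = P1,P2,P3,P4, MSB first):
  row 0 [0000]: (NOT 0 AND 0) -> 0
  row 1 [0001]: (NOT 0 AND 0) -> 0
  row 2 [0010]: (NOT 0 AND 1) -> 1
  row 3 [0011]: (NOT 0 AND 1) -> 1
  row 4 [0100]: (NOT 1 AND 0) -> 0
  row 5 [0101]: (NOT 1 AND 0) -> 0
  row 6 [0110]: (NOT 1 AND 1) -> 0
  row 7 [0111]: (NOT 1 AND 1) -> 0
  row 8 [1000]: (NOT 0 AND 0) -> 0
  row 9 [1001]: (NOT 0 AND 0) -> 0
  row 10 [1010]: (NOT 0 AND 1) -> 1
  row 11 [1011]: (NOT 0 AND 1) -> 1
  row 12 [1100]: (NOT 1 AND 0) -> 0
  row 13 [1101]: (NOT 1 AND 0) -> 0
  row 14 [1110]: (NOT 1 AND 1) -> 0
  row 15 [1111]: (NOT 1 AND 1) -> 0
Full result column, 4 rows per line (P1,P2 fixed per line; P3,P4 runs 00..11 left to right):
  rows 0-3 [P1,P2=00]: 0011  = hex 3
  rows 4-7 [P1,P2=01]: 0000  = hex 0
  rows 8-11 [P1,P2=10]: 0011  = hex 3
  rows 12-15 [P1,P2=11]: 0000  = hex 0
Output column (row 0 .. row 15) = 0011000000110000
Output column grouped in 4s = 0011 0000 0011 0000 = 0x3030
Convert to decimal digit by digit (value = value*16 + digit):
  3 -> 3
  3*16 + 0 = 48
  48*16 + 3 = 771
  771*16 + 0 = 12336
Decimal = 12336

12336
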